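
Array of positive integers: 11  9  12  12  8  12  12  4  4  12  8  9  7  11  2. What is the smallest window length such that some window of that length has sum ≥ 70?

add 11: running sum 11 < 70
add 9: running sum 20 < 70
add 12: running sum 32 < 70
add 12: running sum 44 < 70
add 8: running sum 52 < 70
add 12: running sum 64 < 70
add 12: shortest ending here [11, 9, 12, 12, 8, 12, 12] sum 76, len 7
add 4: shortest ending here [11, 9, 12, 12, 8, 12, 12, 4] sum 80, len 8
add 4: shortest ending here [9, 12, 12, 8, 12, 12, 4, 4] sum 73, len 8
add 12: shortest ending here [12, 12, 8, 12, 12, 4, 4, 12] sum 76, len 8
add 8: shortest ending here [12, 8, 12, 12, 4, 4, 12, 8] sum 72, len 8
add 9: shortest ending here [12, 8, 12, 12, 4, 4, 12, 8, 9] sum 81, len 9
add 7: shortest ending here [8, 12, 12, 4, 4, 12, 8, 9, 7] sum 76, len 9
add 11: shortest ending here [12, 12, 4, 4, 12, 8, 9, 7, 11] sum 79, len 9
add 2: shortest ending here [12, 12, 4, 4, 12, 8, 9, 7, 11, 2] sum 81, len 10
Shortest qualifying length: 7.

7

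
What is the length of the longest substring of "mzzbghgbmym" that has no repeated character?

[m] len 1
[m, z] len 2
[z] len 1
[z, b] len 2
[z, b, g] len 3
[z, b, g, h] len 4
[h, g] len 2
[h, g, b] len 3
[h, g, b, m] len 4
[h, g, b, m, y] len 5
[y, m] len 2
Longest all-distinct length: 5.

5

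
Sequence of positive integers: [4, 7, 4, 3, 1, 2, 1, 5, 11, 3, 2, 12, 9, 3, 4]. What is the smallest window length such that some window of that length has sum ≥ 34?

add 4: running sum 4 < 34
add 7: running sum 11 < 34
add 4: running sum 15 < 34
add 3: running sum 18 < 34
add 1: running sum 19 < 34
add 2: running sum 21 < 34
add 1: running sum 22 < 34
add 5: running sum 27 < 34
add 11: shortest ending here [7, 4, 3, 1, 2, 1, 5, 11] sum 34, len 8
add 3: shortest ending here [7, 4, 3, 1, 2, 1, 5, 11, 3] sum 37, len 9
add 2: shortest ending here [7, 4, 3, 1, 2, 1, 5, 11, 3, 2] sum 39, len 10
add 12: shortest ending here [1, 5, 11, 3, 2, 12] sum 34, len 6
add 9: shortest ending here [11, 3, 2, 12, 9] sum 37, len 5
add 3: shortest ending here [11, 3, 2, 12, 9, 3] sum 40, len 6
add 4: shortest ending here [11, 3, 2, 12, 9, 3, 4] sum 44, len 7
Shortest qualifying length: 5.

5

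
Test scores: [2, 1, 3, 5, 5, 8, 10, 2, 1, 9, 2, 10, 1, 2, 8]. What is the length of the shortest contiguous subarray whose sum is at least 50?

9

Extend right; whenever the sum reaches 50, record the length and shrink from the left:
add 2: running sum 2 < 50
add 1: running sum 3 < 50
add 3: running sum 6 < 50
add 5: running sum 11 < 50
add 5: running sum 16 < 50
add 8: running sum 24 < 50
add 10: running sum 34 < 50
add 2: running sum 36 < 50
add 1: running sum 37 < 50
add 9: running sum 46 < 50
add 2: running sum 48 < 50
end 11: [5, 5, 8, 10, 2, 1, 9, 2, 10] sum 52, len 9
end 12: [5, 5, 8, 10, 2, 1, 9, 2, 10, 1] sum 53, len 10
end 13: [5, 8, 10, 2, 1, 9, 2, 10, 1, 2] sum 50, len 10
end 14: [8, 10, 2, 1, 9, 2, 10, 1, 2, 8] sum 53, len 10
Shortest qualifying length: 9.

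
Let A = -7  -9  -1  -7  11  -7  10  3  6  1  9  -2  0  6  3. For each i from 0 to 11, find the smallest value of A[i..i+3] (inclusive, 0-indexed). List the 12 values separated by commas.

-9, -9, -7, -7, -7, -7, 1, 1, -2, -2, -2, -2

(-7, -9, -1, -7) → min -9
(-9, -1, -7, 11) → min -9
(-1, -7, 11, -7) → min -7
(-7, 11, -7, 10) → min -7
(11, -7, 10, 3) → min -7
(-7, 10, 3, 6) → min -7
(10, 3, 6, 1) → min 1
(3, 6, 1, 9) → min 1
(6, 1, 9, -2) → min -2
(1, 9, -2, 0) → min -2
(9, -2, 0, 6) → min -2
(-2, 0, 6, 3) → min -2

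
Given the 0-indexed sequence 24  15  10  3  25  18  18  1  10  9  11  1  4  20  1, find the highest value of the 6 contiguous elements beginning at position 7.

Elements at indices 7..12: 1, 10, 9, 11, 1, 4
max(1, 10, 9, 11, 1, 4) = 11

11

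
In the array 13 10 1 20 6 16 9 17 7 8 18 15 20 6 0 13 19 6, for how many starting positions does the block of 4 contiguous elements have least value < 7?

10

(13, 10, 1, 20) → min 1  < 7 ✓
(10, 1, 20, 6) → min 1  < 7 ✓
(1, 20, 6, 16) → min 1  < 7 ✓
(20, 6, 16, 9) → min 6  < 7 ✓
(6, 16, 9, 17) → min 6  < 7 ✓
(16, 9, 17, 7) → min 7
(9, 17, 7, 8) → min 7
(17, 7, 8, 18) → min 7
(7, 8, 18, 15) → min 7
(8, 18, 15, 20) → min 8
(18, 15, 20, 6) → min 6  < 7 ✓
(15, 20, 6, 0) → min 0  < 7 ✓
(20, 6, 0, 13) → min 0  < 7 ✓
(6, 0, 13, 19) → min 0  < 7 ✓
(0, 13, 19, 6) → min 0  < 7 ✓
10 windows satisfy the condition.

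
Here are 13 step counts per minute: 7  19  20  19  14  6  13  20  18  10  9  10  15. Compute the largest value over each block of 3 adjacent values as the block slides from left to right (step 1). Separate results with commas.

20, 20, 20, 19, 14, 20, 20, 20, 18, 10, 15

[7, 19, 20] → max 20
[19, 20, 19] → max 20
[20, 19, 14] → max 20
[19, 14, 6] → max 19
[14, 6, 13] → max 14
[6, 13, 20] → max 20
[13, 20, 18] → max 20
[20, 18, 10] → max 20
[18, 10, 9] → max 18
[10, 9, 10] → max 10
[9, 10, 15] → max 15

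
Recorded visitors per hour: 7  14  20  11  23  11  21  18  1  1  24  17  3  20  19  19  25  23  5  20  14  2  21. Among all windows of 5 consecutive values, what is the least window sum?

Window sums for each of the 19 positions:
7 14 20 11 23 → sum 75
14 20 11 23 11 → sum 79
20 11 23 11 21 → sum 86
11 23 11 21 18 → sum 84
23 11 21 18 1 → sum 74
11 21 18 1 1 → sum 52
21 18 1 1 24 → sum 65
18 1 1 24 17 → sum 61
1 1 24 17 3 → sum 46
1 24 17 3 20 → sum 65
24 17 3 20 19 → sum 83
17 3 20 19 19 → sum 78
3 20 19 19 25 → sum 86
20 19 19 25 23 → sum 106
19 19 25 23 5 → sum 91
19 25 23 5 20 → sum 92
25 23 5 20 14 → sum 87
23 5 20 14 2 → sum 64
5 20 14 2 21 → sum 62
Least of these is 46.

46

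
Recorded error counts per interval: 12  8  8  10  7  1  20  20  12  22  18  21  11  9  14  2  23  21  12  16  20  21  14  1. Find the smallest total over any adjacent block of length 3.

18

(12, 8, 8) → sum 28
(8, 8, 10) → sum 26
(8, 10, 7) → sum 25
(10, 7, 1) → sum 18
(7, 1, 20) → sum 28
(1, 20, 20) → sum 41
(20, 20, 12) → sum 52
(20, 12, 22) → sum 54
(12, 22, 18) → sum 52
(22, 18, 21) → sum 61
(18, 21, 11) → sum 50
(21, 11, 9) → sum 41
(11, 9, 14) → sum 34
(9, 14, 2) → sum 25
(14, 2, 23) → sum 39
(2, 23, 21) → sum 46
(23, 21, 12) → sum 56
(21, 12, 16) → sum 49
(12, 16, 20) → sum 48
(16, 20, 21) → sum 57
(20, 21, 14) → sum 55
(21, 14, 1) → sum 36
Smallest of these is 18.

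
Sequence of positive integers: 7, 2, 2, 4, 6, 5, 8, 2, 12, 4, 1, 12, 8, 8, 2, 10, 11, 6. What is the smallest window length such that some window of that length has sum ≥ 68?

9

add 7: running sum 7 < 68
add 2: running sum 9 < 68
add 2: running sum 11 < 68
add 4: running sum 15 < 68
add 6: running sum 21 < 68
add 5: running sum 26 < 68
add 8: running sum 34 < 68
add 2: running sum 36 < 68
add 12: running sum 48 < 68
add 4: running sum 52 < 68
add 1: running sum 53 < 68
add 12: running sum 65 < 68
end 12: [7, 2, 2, 4, 6, 5, 8, 2, 12, 4, 1, 12, 8] sum 73, len 13
end 13: [4, 6, 5, 8, 2, 12, 4, 1, 12, 8, 8] sum 70, len 11
end 14: [6, 5, 8, 2, 12, 4, 1, 12, 8, 8, 2] sum 68, len 11
end 15: [5, 8, 2, 12, 4, 1, 12, 8, 8, 2, 10] sum 72, len 11
end 16: [12, 4, 1, 12, 8, 8, 2, 10, 11] sum 68, len 9
end 17: [12, 4, 1, 12, 8, 8, 2, 10, 11, 6] sum 74, len 10
Shortest qualifying length: 9.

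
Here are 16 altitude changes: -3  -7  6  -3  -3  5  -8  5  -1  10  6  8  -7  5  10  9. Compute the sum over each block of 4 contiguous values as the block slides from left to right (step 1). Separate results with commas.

-7, -7, 5, -9, -1, 1, 6, 20, 23, 17, 12, 16, 17

Sliding a size-4 window across the 16 values:
(-3, -7, 6, -3) → sum -7
(-7, 6, -3, -3) → sum -7
(6, -3, -3, 5) → sum 5
(-3, -3, 5, -8) → sum -9
(-3, 5, -8, 5) → sum -1
(5, -8, 5, -1) → sum 1
(-8, 5, -1, 10) → sum 6
(5, -1, 10, 6) → sum 20
(-1, 10, 6, 8) → sum 23
(10, 6, 8, -7) → sum 17
(6, 8, -7, 5) → sum 12
(8, -7, 5, 10) → sum 16
(-7, 5, 10, 9) → sum 17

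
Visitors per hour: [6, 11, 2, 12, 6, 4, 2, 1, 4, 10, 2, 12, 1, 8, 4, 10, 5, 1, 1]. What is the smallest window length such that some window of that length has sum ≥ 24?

Extend right; whenever the sum reaches 24, record the length and shrink from the left:
add 6: running sum 6 < 24
add 11: running sum 17 < 24
add 2: running sum 19 < 24
end 3: [11, 2, 12] sum 25, len 3
end 4: [11, 2, 12, 6] sum 31, len 4
end 5: [2, 12, 6, 4] sum 24, len 4
end 6: [12, 6, 4, 2] sum 24, len 4
end 7: [12, 6, 4, 2, 1] sum 25, len 5
end 8: [12, 6, 4, 2, 1, 4] sum 29, len 6
end 9: [6, 4, 2, 1, 4, 10] sum 27, len 6
end 10: [6, 4, 2, 1, 4, 10, 2] sum 29, len 7
end 11: [10, 2, 12] sum 24, len 3
end 12: [10, 2, 12, 1] sum 25, len 4
end 13: [10, 2, 12, 1, 8] sum 33, len 5
end 14: [12, 1, 8, 4] sum 25, len 4
end 15: [12, 1, 8, 4, 10] sum 35, len 5
end 16: [8, 4, 10, 5] sum 27, len 4
end 17: [8, 4, 10, 5, 1] sum 28, len 5
end 18: [8, 4, 10, 5, 1, 1] sum 29, len 6
Shortest qualifying length: 3.

3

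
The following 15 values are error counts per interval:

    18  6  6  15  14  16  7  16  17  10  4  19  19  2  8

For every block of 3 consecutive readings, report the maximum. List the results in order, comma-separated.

18, 15, 15, 16, 16, 16, 17, 17, 17, 19, 19, 19, 19

[18, 6, 6] → max 18
[6, 6, 15] → max 15
[6, 15, 14] → max 15
[15, 14, 16] → max 16
[14, 16, 7] → max 16
[16, 7, 16] → max 16
[7, 16, 17] → max 17
[16, 17, 10] → max 17
[17, 10, 4] → max 17
[10, 4, 19] → max 19
[4, 19, 19] → max 19
[19, 19, 2] → max 19
[19, 2, 8] → max 19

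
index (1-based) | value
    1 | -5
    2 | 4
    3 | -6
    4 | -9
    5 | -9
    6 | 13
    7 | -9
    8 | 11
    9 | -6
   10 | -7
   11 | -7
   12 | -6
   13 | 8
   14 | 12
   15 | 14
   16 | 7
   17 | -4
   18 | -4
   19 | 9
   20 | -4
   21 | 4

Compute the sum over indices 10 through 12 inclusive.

-20

Elements at indices 10..12: -7, -7, -6
sum(-7, -7, -6) = -20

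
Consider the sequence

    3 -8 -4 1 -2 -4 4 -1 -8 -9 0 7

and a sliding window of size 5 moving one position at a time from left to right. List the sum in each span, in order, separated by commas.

[3, -8, -4, 1, -2] → sum -10
[-8, -4, 1, -2, -4] → sum -17
[-4, 1, -2, -4, 4] → sum -5
[1, -2, -4, 4, -1] → sum -2
[-2, -4, 4, -1, -8] → sum -11
[-4, 4, -1, -8, -9] → sum -18
[4, -1, -8, -9, 0] → sum -14
[-1, -8, -9, 0, 7] → sum -11

-10, -17, -5, -2, -11, -18, -14, -11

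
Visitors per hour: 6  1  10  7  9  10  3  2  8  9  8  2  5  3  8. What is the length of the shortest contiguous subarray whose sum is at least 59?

add 6: running sum 6 < 59
add 1: running sum 7 < 59
add 10: running sum 17 < 59
add 7: running sum 24 < 59
add 9: running sum 33 < 59
add 10: running sum 43 < 59
add 3: running sum 46 < 59
add 2: running sum 48 < 59
add 8: running sum 56 < 59
end 9: [1, 10, 7, 9, 10, 3, 2, 8, 9] sum 59, len 9
end 10: [10, 7, 9, 10, 3, 2, 8, 9, 8] sum 66, len 9
end 11: [10, 7, 9, 10, 3, 2, 8, 9, 8, 2] sum 68, len 10
end 12: [7, 9, 10, 3, 2, 8, 9, 8, 2, 5] sum 63, len 10
end 13: [9, 10, 3, 2, 8, 9, 8, 2, 5, 3] sum 59, len 10
end 14: [9, 10, 3, 2, 8, 9, 8, 2, 5, 3, 8] sum 67, len 11
Shortest qualifying length: 9.

9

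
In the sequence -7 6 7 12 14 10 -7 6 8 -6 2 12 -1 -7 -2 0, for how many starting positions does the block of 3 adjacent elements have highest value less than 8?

3

-7 6 7 → max 7  < 8 ✓
6 7 12 → max 12
7 12 14 → max 14
12 14 10 → max 14
14 10 -7 → max 14
10 -7 6 → max 10
-7 6 8 → max 8
6 8 -6 → max 8
8 -6 2 → max 8
-6 2 12 → max 12
2 12 -1 → max 12
12 -1 -7 → max 12
-1 -7 -2 → max -1  < 8 ✓
-7 -2 0 → max 0  < 8 ✓
3 windows satisfy the condition.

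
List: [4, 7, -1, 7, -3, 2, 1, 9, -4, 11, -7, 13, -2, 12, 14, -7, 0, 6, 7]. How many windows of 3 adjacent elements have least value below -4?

4 7 -1 → min -1
7 -1 7 → min -1
-1 7 -3 → min -3
7 -3 2 → min -3
-3 2 1 → min -3
2 1 9 → min 1
1 9 -4 → min -4
9 -4 11 → min -4
-4 11 -7 → min -7  < -4 ✓
11 -7 13 → min -7  < -4 ✓
-7 13 -2 → min -7  < -4 ✓
13 -2 12 → min -2
-2 12 14 → min -2
12 14 -7 → min -7  < -4 ✓
14 -7 0 → min -7  < -4 ✓
-7 0 6 → min -7  < -4 ✓
0 6 7 → min 0
6 windows satisfy the condition.

6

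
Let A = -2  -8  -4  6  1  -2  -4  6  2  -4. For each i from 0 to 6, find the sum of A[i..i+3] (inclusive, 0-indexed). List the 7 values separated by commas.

(-2, -8, -4, 6) → sum -8
(-8, -4, 6, 1) → sum -5
(-4, 6, 1, -2) → sum 1
(6, 1, -2, -4) → sum 1
(1, -2, -4, 6) → sum 1
(-2, -4, 6, 2) → sum 2
(-4, 6, 2, -4) → sum 0

-8, -5, 1, 1, 1, 2, 0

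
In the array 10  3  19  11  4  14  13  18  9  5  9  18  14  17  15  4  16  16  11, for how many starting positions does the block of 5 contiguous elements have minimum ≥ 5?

6

10 3 19 11 4 → min 3
3 19 11 4 14 → min 3
19 11 4 14 13 → min 4
11 4 14 13 18 → min 4
4 14 13 18 9 → min 4
14 13 18 9 5 → min 5  ≥ 5 ✓
13 18 9 5 9 → min 5  ≥ 5 ✓
18 9 5 9 18 → min 5  ≥ 5 ✓
9 5 9 18 14 → min 5  ≥ 5 ✓
5 9 18 14 17 → min 5  ≥ 5 ✓
9 18 14 17 15 → min 9  ≥ 5 ✓
18 14 17 15 4 → min 4
14 17 15 4 16 → min 4
17 15 4 16 16 → min 4
15 4 16 16 11 → min 4
6 windows satisfy the condition.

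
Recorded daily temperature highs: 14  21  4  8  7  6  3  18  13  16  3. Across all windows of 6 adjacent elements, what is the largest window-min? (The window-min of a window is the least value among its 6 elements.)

4

[14, 21, 4, 8, 7, 6] → min 4
[21, 4, 8, 7, 6, 3] → min 3
[4, 8, 7, 6, 3, 18] → min 3
[8, 7, 6, 3, 18, 13] → min 3
[7, 6, 3, 18, 13, 16] → min 3
[6, 3, 18, 13, 16, 3] → min 3
Largest of these is 4.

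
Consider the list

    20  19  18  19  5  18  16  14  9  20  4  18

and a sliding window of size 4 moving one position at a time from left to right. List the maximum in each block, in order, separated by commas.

20, 19, 19, 19, 18, 18, 20, 20, 20

20 19 18 19 → max 20
19 18 19 5 → max 19
18 19 5 18 → max 19
19 5 18 16 → max 19
5 18 16 14 → max 18
18 16 14 9 → max 18
16 14 9 20 → max 20
14 9 20 4 → max 20
9 20 4 18 → max 20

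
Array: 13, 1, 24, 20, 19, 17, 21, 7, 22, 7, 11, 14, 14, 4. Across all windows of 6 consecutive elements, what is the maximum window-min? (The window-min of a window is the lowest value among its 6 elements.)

Window mins for each of the 9 positions:
(13, 1, 24, 20, 19, 17) → min 1
(1, 24, 20, 19, 17, 21) → min 1
(24, 20, 19, 17, 21, 7) → min 7
(20, 19, 17, 21, 7, 22) → min 7
(19, 17, 21, 7, 22, 7) → min 7
(17, 21, 7, 22, 7, 11) → min 7
(21, 7, 22, 7, 11, 14) → min 7
(7, 22, 7, 11, 14, 14) → min 7
(22, 7, 11, 14, 14, 4) → min 4
Maximum of these is 7.

7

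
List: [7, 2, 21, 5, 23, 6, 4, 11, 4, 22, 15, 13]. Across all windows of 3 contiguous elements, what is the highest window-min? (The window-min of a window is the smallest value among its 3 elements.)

13

(7, 2, 21) → min 2
(2, 21, 5) → min 2
(21, 5, 23) → min 5
(5, 23, 6) → min 5
(23, 6, 4) → min 4
(6, 4, 11) → min 4
(4, 11, 4) → min 4
(11, 4, 22) → min 4
(4, 22, 15) → min 4
(22, 15, 13) → min 13
Highest of these is 13.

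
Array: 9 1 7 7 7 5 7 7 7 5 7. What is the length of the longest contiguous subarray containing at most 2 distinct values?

9

[9] 1 distinct, len 1
[9, 1] 2 distinct, len 2
[1, 7] 2 distinct, len 2
[1, 7, 7] 2 distinct, len 3
[1, 7, 7, 7] 2 distinct, len 4
[7, 7, 7, 5] 2 distinct, len 4
[7, 7, 7, 5, 7] 2 distinct, len 5
[7, 7, 7, 5, 7, 7] 2 distinct, len 6
[7, 7, 7, 5, 7, 7, 7] 2 distinct, len 7
[7, 7, 7, 5, 7, 7, 7, 5] 2 distinct, len 8
[7, 7, 7, 5, 7, 7, 7, 5, 7] 2 distinct, len 9
Longest length with ≤2 distinct: 9.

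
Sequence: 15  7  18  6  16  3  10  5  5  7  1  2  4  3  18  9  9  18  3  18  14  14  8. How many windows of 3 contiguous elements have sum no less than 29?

(15, 7, 18) → sum 40  ≥ 29 ✓
(7, 18, 6) → sum 31  ≥ 29 ✓
(18, 6, 16) → sum 40  ≥ 29 ✓
(6, 16, 3) → sum 25
(16, 3, 10) → sum 29  ≥ 29 ✓
(3, 10, 5) → sum 18
(10, 5, 5) → sum 20
(5, 5, 7) → sum 17
(5, 7, 1) → sum 13
(7, 1, 2) → sum 10
(1, 2, 4) → sum 7
(2, 4, 3) → sum 9
(4, 3, 18) → sum 25
(3, 18, 9) → sum 30  ≥ 29 ✓
(18, 9, 9) → sum 36  ≥ 29 ✓
(9, 9, 18) → sum 36  ≥ 29 ✓
(9, 18, 3) → sum 30  ≥ 29 ✓
(18, 3, 18) → sum 39  ≥ 29 ✓
(3, 18, 14) → sum 35  ≥ 29 ✓
(18, 14, 14) → sum 46  ≥ 29 ✓
(14, 14, 8) → sum 36  ≥ 29 ✓
12 windows satisfy the condition.

12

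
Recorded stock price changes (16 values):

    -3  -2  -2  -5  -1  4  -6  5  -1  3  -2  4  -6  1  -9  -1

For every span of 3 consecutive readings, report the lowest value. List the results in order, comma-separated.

(-3, -2, -2) → min -3
(-2, -2, -5) → min -5
(-2, -5, -1) → min -5
(-5, -1, 4) → min -5
(-1, 4, -6) → min -6
(4, -6, 5) → min -6
(-6, 5, -1) → min -6
(5, -1, 3) → min -1
(-1, 3, -2) → min -2
(3, -2, 4) → min -2
(-2, 4, -6) → min -6
(4, -6, 1) → min -6
(-6, 1, -9) → min -9
(1, -9, -1) → min -9

-3, -5, -5, -5, -6, -6, -6, -1, -2, -2, -6, -6, -9, -9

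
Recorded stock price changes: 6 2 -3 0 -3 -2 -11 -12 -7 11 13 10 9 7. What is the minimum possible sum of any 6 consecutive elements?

-35

6 2 -3 0 -3 -2 → sum 0
2 -3 0 -3 -2 -11 → sum -17
-3 0 -3 -2 -11 -12 → sum -31
0 -3 -2 -11 -12 -7 → sum -35
-3 -2 -11 -12 -7 11 → sum -24
-2 -11 -12 -7 11 13 → sum -8
-11 -12 -7 11 13 10 → sum 4
-12 -7 11 13 10 9 → sum 24
-7 11 13 10 9 7 → sum 43
Minimum of these is -35.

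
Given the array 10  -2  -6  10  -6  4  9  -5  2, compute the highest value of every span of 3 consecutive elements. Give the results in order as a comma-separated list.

10, 10, 10, 10, 9, 9, 9

Sliding a size-3 window across the 9 values:
(10, -2, -6) → max 10
(-2, -6, 10) → max 10
(-6, 10, -6) → max 10
(10, -6, 4) → max 10
(-6, 4, 9) → max 9
(4, 9, -5) → max 9
(9, -5, 2) → max 9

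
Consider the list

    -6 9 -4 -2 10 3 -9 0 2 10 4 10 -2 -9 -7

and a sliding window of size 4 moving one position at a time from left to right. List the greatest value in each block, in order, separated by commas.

9, 10, 10, 10, 10, 3, 10, 10, 10, 10, 10, 10

-6 9 -4 -2 → max 9
9 -4 -2 10 → max 10
-4 -2 10 3 → max 10
-2 10 3 -9 → max 10
10 3 -9 0 → max 10
3 -9 0 2 → max 3
-9 0 2 10 → max 10
0 2 10 4 → max 10
2 10 4 10 → max 10
10 4 10 -2 → max 10
4 10 -2 -9 → max 10
10 -2 -9 -7 → max 10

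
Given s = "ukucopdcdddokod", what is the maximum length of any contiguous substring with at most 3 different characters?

7

add u: window [u] (1 distinct), len 1
add k: window [u, k] (2 distinct), len 2
add u: window [u, k, u] (2 distinct), len 3
add c: window [u, k, u, c] (3 distinct), len 4
add o: window [u, c, o] (3 distinct), len 3
add p: window [c, o, p] (3 distinct), len 3
add d: window [o, p, d] (3 distinct), len 3
add c: window [p, d, c] (3 distinct), len 3
add d: window [p, d, c, d] (3 distinct), len 4
add d: window [p, d, c, d, d] (3 distinct), len 5
add d: window [p, d, c, d, d, d] (3 distinct), len 6
add o: window [d, c, d, d, d, o] (3 distinct), len 6
add k: window [d, d, d, o, k] (3 distinct), len 5
add o: window [d, d, d, o, k, o] (3 distinct), len 6
add d: window [d, d, d, o, k, o, d] (3 distinct), len 7
Longest length with ≤3 distinct: 7.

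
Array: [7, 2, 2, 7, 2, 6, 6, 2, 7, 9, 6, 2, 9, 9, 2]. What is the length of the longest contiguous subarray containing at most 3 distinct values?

add 7: window [7] (1 distinct), len 1
add 2: window [7, 2] (2 distinct), len 2
add 2: window [7, 2, 2] (2 distinct), len 3
add 7: window [7, 2, 2, 7] (2 distinct), len 4
add 2: window [7, 2, 2, 7, 2] (2 distinct), len 5
add 6: window [7, 2, 2, 7, 2, 6] (3 distinct), len 6
add 6: window [7, 2, 2, 7, 2, 6, 6] (3 distinct), len 7
add 2: window [7, 2, 2, 7, 2, 6, 6, 2] (3 distinct), len 8
add 7: window [7, 2, 2, 7, 2, 6, 6, 2, 7] (3 distinct), len 9
add 9: window [2, 7, 9] (3 distinct), len 3
add 6: window [7, 9, 6] (3 distinct), len 3
add 2: window [9, 6, 2] (3 distinct), len 3
add 9: window [9, 6, 2, 9] (3 distinct), len 4
add 9: window [9, 6, 2, 9, 9] (3 distinct), len 5
add 2: window [9, 6, 2, 9, 9, 2] (3 distinct), len 6
Longest length with ≤3 distinct: 9.

9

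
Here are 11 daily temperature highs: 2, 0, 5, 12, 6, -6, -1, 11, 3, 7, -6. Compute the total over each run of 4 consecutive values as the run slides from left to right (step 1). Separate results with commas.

[2, 0, 5, 12] → sum 19
[0, 5, 12, 6] → sum 23
[5, 12, 6, -6] → sum 17
[12, 6, -6, -1] → sum 11
[6, -6, -1, 11] → sum 10
[-6, -1, 11, 3] → sum 7
[-1, 11, 3, 7] → sum 20
[11, 3, 7, -6] → sum 15

19, 23, 17, 11, 10, 7, 20, 15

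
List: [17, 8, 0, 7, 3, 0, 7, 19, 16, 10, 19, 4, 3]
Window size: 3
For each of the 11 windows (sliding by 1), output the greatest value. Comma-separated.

[17, 8, 0] → max 17
[8, 0, 7] → max 8
[0, 7, 3] → max 7
[7, 3, 0] → max 7
[3, 0, 7] → max 7
[0, 7, 19] → max 19
[7, 19, 16] → max 19
[19, 16, 10] → max 19
[16, 10, 19] → max 19
[10, 19, 4] → max 19
[19, 4, 3] → max 19

17, 8, 7, 7, 7, 19, 19, 19, 19, 19, 19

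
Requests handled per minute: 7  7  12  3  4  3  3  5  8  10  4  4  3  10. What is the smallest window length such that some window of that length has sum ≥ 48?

8

Extend right; whenever the sum reaches 48, record the length and shrink from the left:
add 7: running sum 7 < 48
add 7: running sum 14 < 48
add 12: running sum 26 < 48
add 3: running sum 29 < 48
add 4: running sum 33 < 48
add 3: running sum 36 < 48
add 3: running sum 39 < 48
add 5: running sum 44 < 48
end 8: [7, 7, 12, 3, 4, 3, 3, 5, 8] sum 52, len 9
end 9: [12, 3, 4, 3, 3, 5, 8, 10] sum 48, len 8
end 10: [12, 3, 4, 3, 3, 5, 8, 10, 4] sum 52, len 9
end 11: [12, 3, 4, 3, 3, 5, 8, 10, 4, 4] sum 56, len 10
end 12: [12, 3, 4, 3, 3, 5, 8, 10, 4, 4, 3] sum 59, len 11
end 13: [3, 3, 5, 8, 10, 4, 4, 3, 10] sum 50, len 9
Shortest qualifying length: 8.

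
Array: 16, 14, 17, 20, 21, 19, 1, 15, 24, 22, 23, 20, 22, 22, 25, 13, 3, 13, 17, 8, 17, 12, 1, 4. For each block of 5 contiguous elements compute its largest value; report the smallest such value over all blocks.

(16, 14, 17, 20, 21) → max 21
(14, 17, 20, 21, 19) → max 21
(17, 20, 21, 19, 1) → max 21
(20, 21, 19, 1, 15) → max 21
(21, 19, 1, 15, 24) → max 24
(19, 1, 15, 24, 22) → max 24
(1, 15, 24, 22, 23) → max 24
(15, 24, 22, 23, 20) → max 24
(24, 22, 23, 20, 22) → max 24
(22, 23, 20, 22, 22) → max 23
(23, 20, 22, 22, 25) → max 25
(20, 22, 22, 25, 13) → max 25
(22, 22, 25, 13, 3) → max 25
(22, 25, 13, 3, 13) → max 25
(25, 13, 3, 13, 17) → max 25
(13, 3, 13, 17, 8) → max 17
(3, 13, 17, 8, 17) → max 17
(13, 17, 8, 17, 12) → max 17
(17, 8, 17, 12, 1) → max 17
(8, 17, 12, 1, 4) → max 17
Smallest of these is 17.

17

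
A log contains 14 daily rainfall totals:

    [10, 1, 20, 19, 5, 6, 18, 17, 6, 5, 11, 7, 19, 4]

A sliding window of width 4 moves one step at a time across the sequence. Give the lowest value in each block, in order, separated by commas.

(10, 1, 20, 19) → min 1
(1, 20, 19, 5) → min 1
(20, 19, 5, 6) → min 5
(19, 5, 6, 18) → min 5
(5, 6, 18, 17) → min 5
(6, 18, 17, 6) → min 6
(18, 17, 6, 5) → min 5
(17, 6, 5, 11) → min 5
(6, 5, 11, 7) → min 5
(5, 11, 7, 19) → min 5
(11, 7, 19, 4) → min 4

1, 1, 5, 5, 5, 6, 5, 5, 5, 5, 4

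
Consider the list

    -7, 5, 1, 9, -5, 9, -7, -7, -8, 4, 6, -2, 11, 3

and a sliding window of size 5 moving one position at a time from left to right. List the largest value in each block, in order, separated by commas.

9, 9, 9, 9, 9, 9, 6, 6, 11, 11

-7 5 1 9 -5 → max 9
5 1 9 -5 9 → max 9
1 9 -5 9 -7 → max 9
9 -5 9 -7 -7 → max 9
-5 9 -7 -7 -8 → max 9
9 -7 -7 -8 4 → max 9
-7 -7 -8 4 6 → max 6
-7 -8 4 6 -2 → max 6
-8 4 6 -2 11 → max 11
4 6 -2 11 3 → max 11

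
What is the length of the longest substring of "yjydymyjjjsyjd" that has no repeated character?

4

add y: [y] len 1
add j: [y, j] len 2
add y (repeat y, move left end past it): [j, y] len 2
add d: [j, y, d] len 3
add y (repeat y, move left end past it): [d, y] len 2
add m: [d, y, m] len 3
add y (repeat y, move left end past it): [m, y] len 2
add j: [m, y, j] len 3
add j (repeat j, move left end past it): [j] len 1
add j (repeat j, move left end past it): [j] len 1
add s: [j, s] len 2
add y: [j, s, y] len 3
add j (repeat j, move left end past it): [s, y, j] len 3
add d: [s, y, j, d] len 4
Longest all-distinct length: 4.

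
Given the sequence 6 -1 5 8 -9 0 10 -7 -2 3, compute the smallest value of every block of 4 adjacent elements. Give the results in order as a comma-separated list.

6 -1 5 8 → min -1
-1 5 8 -9 → min -9
5 8 -9 0 → min -9
8 -9 0 10 → min -9
-9 0 10 -7 → min -9
0 10 -7 -2 → min -7
10 -7 -2 3 → min -7

-1, -9, -9, -9, -9, -7, -7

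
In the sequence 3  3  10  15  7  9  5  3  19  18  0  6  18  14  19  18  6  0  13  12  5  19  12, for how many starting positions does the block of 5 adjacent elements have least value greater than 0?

3 3 10 15 7 → min 3  > 0 ✓
3 10 15 7 9 → min 3  > 0 ✓
10 15 7 9 5 → min 5  > 0 ✓
15 7 9 5 3 → min 3  > 0 ✓
7 9 5 3 19 → min 3  > 0 ✓
9 5 3 19 18 → min 3  > 0 ✓
5 3 19 18 0 → min 0
3 19 18 0 6 → min 0
19 18 0 6 18 → min 0
18 0 6 18 14 → min 0
0 6 18 14 19 → min 0
6 18 14 19 18 → min 6  > 0 ✓
18 14 19 18 6 → min 6  > 0 ✓
14 19 18 6 0 → min 0
19 18 6 0 13 → min 0
18 6 0 13 12 → min 0
6 0 13 12 5 → min 0
0 13 12 5 19 → min 0
13 12 5 19 12 → min 5  > 0 ✓
9 windows satisfy the condition.

9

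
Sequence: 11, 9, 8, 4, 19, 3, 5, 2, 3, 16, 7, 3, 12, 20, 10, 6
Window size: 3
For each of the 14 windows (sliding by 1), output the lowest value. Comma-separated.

8, 4, 4, 3, 3, 2, 2, 2, 3, 3, 3, 3, 10, 6

(11, 9, 8) → min 8
(9, 8, 4) → min 4
(8, 4, 19) → min 4
(4, 19, 3) → min 3
(19, 3, 5) → min 3
(3, 5, 2) → min 2
(5, 2, 3) → min 2
(2, 3, 16) → min 2
(3, 16, 7) → min 3
(16, 7, 3) → min 3
(7, 3, 12) → min 3
(3, 12, 20) → min 3
(12, 20, 10) → min 10
(20, 10, 6) → min 6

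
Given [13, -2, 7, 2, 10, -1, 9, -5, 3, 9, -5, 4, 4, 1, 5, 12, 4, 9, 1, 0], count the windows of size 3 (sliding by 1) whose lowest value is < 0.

[13, -2, 7] → min -2  < 0 ✓
[-2, 7, 2] → min -2  < 0 ✓
[7, 2, 10] → min 2
[2, 10, -1] → min -1  < 0 ✓
[10, -1, 9] → min -1  < 0 ✓
[-1, 9, -5] → min -5  < 0 ✓
[9, -5, 3] → min -5  < 0 ✓
[-5, 3, 9] → min -5  < 0 ✓
[3, 9, -5] → min -5  < 0 ✓
[9, -5, 4] → min -5  < 0 ✓
[-5, 4, 4] → min -5  < 0 ✓
[4, 4, 1] → min 1
[4, 1, 5] → min 1
[1, 5, 12] → min 1
[5, 12, 4] → min 4
[12, 4, 9] → min 4
[4, 9, 1] → min 1
[9, 1, 0] → min 0
10 windows satisfy the condition.

10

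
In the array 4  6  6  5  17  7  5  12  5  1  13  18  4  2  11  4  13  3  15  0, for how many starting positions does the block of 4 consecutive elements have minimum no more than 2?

9

(4, 6, 6, 5) → min 4
(6, 6, 5, 17) → min 5
(6, 5, 17, 7) → min 5
(5, 17, 7, 5) → min 5
(17, 7, 5, 12) → min 5
(7, 5, 12, 5) → min 5
(5, 12, 5, 1) → min 1  ≤ 2 ✓
(12, 5, 1, 13) → min 1  ≤ 2 ✓
(5, 1, 13, 18) → min 1  ≤ 2 ✓
(1, 13, 18, 4) → min 1  ≤ 2 ✓
(13, 18, 4, 2) → min 2  ≤ 2 ✓
(18, 4, 2, 11) → min 2  ≤ 2 ✓
(4, 2, 11, 4) → min 2  ≤ 2 ✓
(2, 11, 4, 13) → min 2  ≤ 2 ✓
(11, 4, 13, 3) → min 3
(4, 13, 3, 15) → min 3
(13, 3, 15, 0) → min 0  ≤ 2 ✓
9 windows satisfy the condition.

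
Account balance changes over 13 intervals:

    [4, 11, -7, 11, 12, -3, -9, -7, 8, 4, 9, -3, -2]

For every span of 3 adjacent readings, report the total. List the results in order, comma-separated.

8, 15, 16, 20, 0, -19, -8, 5, 21, 10, 4

4 11 -7 → sum 8
11 -7 11 → sum 15
-7 11 12 → sum 16
11 12 -3 → sum 20
12 -3 -9 → sum 0
-3 -9 -7 → sum -19
-9 -7 8 → sum -8
-7 8 4 → sum 5
8 4 9 → sum 21
4 9 -3 → sum 10
9 -3 -2 → sum 4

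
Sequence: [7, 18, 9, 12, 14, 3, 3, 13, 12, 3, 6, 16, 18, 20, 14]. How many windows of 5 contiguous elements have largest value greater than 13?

(7, 18, 9, 12, 14) → max 18  > 13 ✓
(18, 9, 12, 14, 3) → max 18  > 13 ✓
(9, 12, 14, 3, 3) → max 14  > 13 ✓
(12, 14, 3, 3, 13) → max 14  > 13 ✓
(14, 3, 3, 13, 12) → max 14  > 13 ✓
(3, 3, 13, 12, 3) → max 13
(3, 13, 12, 3, 6) → max 13
(13, 12, 3, 6, 16) → max 16  > 13 ✓
(12, 3, 6, 16, 18) → max 18  > 13 ✓
(3, 6, 16, 18, 20) → max 20  > 13 ✓
(6, 16, 18, 20, 14) → max 20  > 13 ✓
9 windows satisfy the condition.

9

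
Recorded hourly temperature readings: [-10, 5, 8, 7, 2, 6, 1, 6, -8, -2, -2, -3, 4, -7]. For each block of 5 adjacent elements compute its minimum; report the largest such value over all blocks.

2

-10 5 8 7 2 → min -10
5 8 7 2 6 → min 2
8 7 2 6 1 → min 1
7 2 6 1 6 → min 1
2 6 1 6 -8 → min -8
6 1 6 -8 -2 → min -8
1 6 -8 -2 -2 → min -8
6 -8 -2 -2 -3 → min -8
-8 -2 -2 -3 4 → min -8
-2 -2 -3 4 -7 → min -7
Largest of these is 2.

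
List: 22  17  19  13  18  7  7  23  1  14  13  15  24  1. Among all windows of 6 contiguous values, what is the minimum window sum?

65

(22, 17, 19, 13, 18, 7) → sum 96
(17, 19, 13, 18, 7, 7) → sum 81
(19, 13, 18, 7, 7, 23) → sum 87
(13, 18, 7, 7, 23, 1) → sum 69
(18, 7, 7, 23, 1, 14) → sum 70
(7, 7, 23, 1, 14, 13) → sum 65
(7, 23, 1, 14, 13, 15) → sum 73
(23, 1, 14, 13, 15, 24) → sum 90
(1, 14, 13, 15, 24, 1) → sum 68
Minimum of these is 65.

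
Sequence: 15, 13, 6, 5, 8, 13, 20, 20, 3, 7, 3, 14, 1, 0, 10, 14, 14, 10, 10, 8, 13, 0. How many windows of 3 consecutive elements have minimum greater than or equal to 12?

1

[15, 13, 6] → min 6
[13, 6, 5] → min 5
[6, 5, 8] → min 5
[5, 8, 13] → min 5
[8, 13, 20] → min 8
[13, 20, 20] → min 13  ≥ 12 ✓
[20, 20, 3] → min 3
[20, 3, 7] → min 3
[3, 7, 3] → min 3
[7, 3, 14] → min 3
[3, 14, 1] → min 1
[14, 1, 0] → min 0
[1, 0, 10] → min 0
[0, 10, 14] → min 0
[10, 14, 14] → min 10
[14, 14, 10] → min 10
[14, 10, 10] → min 10
[10, 10, 8] → min 8
[10, 8, 13] → min 8
[8, 13, 0] → min 0
1 window satisfy the condition.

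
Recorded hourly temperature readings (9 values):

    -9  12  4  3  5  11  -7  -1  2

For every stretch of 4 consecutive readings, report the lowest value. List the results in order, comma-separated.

-9 12 4 3 → min -9
12 4 3 5 → min 3
4 3 5 11 → min 3
3 5 11 -7 → min -7
5 11 -7 -1 → min -7
11 -7 -1 2 → min -7

-9, 3, 3, -7, -7, -7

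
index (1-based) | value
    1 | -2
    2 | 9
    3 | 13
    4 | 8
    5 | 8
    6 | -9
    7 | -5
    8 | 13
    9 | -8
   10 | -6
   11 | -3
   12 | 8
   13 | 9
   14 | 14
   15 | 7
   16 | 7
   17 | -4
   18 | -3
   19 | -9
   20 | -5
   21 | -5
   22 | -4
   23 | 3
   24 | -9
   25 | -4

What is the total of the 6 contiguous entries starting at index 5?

Elements at indices 5..10: 8, -9, -5, 13, -8, -6
sum(8, -9, -5, 13, -8, -6) = -7

-7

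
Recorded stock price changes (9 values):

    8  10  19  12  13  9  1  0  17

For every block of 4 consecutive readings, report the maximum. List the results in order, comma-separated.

19, 19, 19, 13, 13, 17

[8, 10, 19, 12] → max 19
[10, 19, 12, 13] → max 19
[19, 12, 13, 9] → max 19
[12, 13, 9, 1] → max 13
[13, 9, 1, 0] → max 13
[9, 1, 0, 17] → max 17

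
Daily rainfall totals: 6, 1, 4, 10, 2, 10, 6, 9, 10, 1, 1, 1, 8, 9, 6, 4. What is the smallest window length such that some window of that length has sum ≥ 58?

add 6: running sum 6 < 58
add 1: running sum 7 < 58
add 4: running sum 11 < 58
add 10: running sum 21 < 58
add 2: running sum 23 < 58
add 10: running sum 33 < 58
add 6: running sum 39 < 58
add 9: running sum 48 < 58
end 8: [6, 1, 4, 10, 2, 10, 6, 9, 10] sum 58, len 9
end 9: [6, 1, 4, 10, 2, 10, 6, 9, 10, 1] sum 59, len 10
end 10: [6, 1, 4, 10, 2, 10, 6, 9, 10, 1, 1] sum 60, len 11
end 11: [6, 1, 4, 10, 2, 10, 6, 9, 10, 1, 1, 1] sum 61, len 12
end 12: [10, 2, 10, 6, 9, 10, 1, 1, 1, 8] sum 58, len 10
end 13: [10, 2, 10, 6, 9, 10, 1, 1, 1, 8, 9] sum 67, len 11
end 14: [10, 6, 9, 10, 1, 1, 1, 8, 9, 6] sum 61, len 10
end 15: [10, 6, 9, 10, 1, 1, 1, 8, 9, 6, 4] sum 65, len 11
Shortest qualifying length: 9.

9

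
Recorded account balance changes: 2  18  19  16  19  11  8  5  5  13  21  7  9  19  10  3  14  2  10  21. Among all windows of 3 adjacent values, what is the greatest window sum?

Each size-3 window and its sum:
[2, 18, 19] → sum 39
[18, 19, 16] → sum 53
[19, 16, 19] → sum 54
[16, 19, 11] → sum 46
[19, 11, 8] → sum 38
[11, 8, 5] → sum 24
[8, 5, 5] → sum 18
[5, 5, 13] → sum 23
[5, 13, 21] → sum 39
[13, 21, 7] → sum 41
[21, 7, 9] → sum 37
[7, 9, 19] → sum 35
[9, 19, 10] → sum 38
[19, 10, 3] → sum 32
[10, 3, 14] → sum 27
[3, 14, 2] → sum 19
[14, 2, 10] → sum 26
[2, 10, 21] → sum 33
Greatest of these is 54.

54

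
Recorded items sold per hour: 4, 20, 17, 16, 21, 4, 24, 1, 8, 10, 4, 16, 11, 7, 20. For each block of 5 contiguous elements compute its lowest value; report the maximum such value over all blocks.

4

(4, 20, 17, 16, 21) → min 4
(20, 17, 16, 21, 4) → min 4
(17, 16, 21, 4, 24) → min 4
(16, 21, 4, 24, 1) → min 1
(21, 4, 24, 1, 8) → min 1
(4, 24, 1, 8, 10) → min 1
(24, 1, 8, 10, 4) → min 1
(1, 8, 10, 4, 16) → min 1
(8, 10, 4, 16, 11) → min 4
(10, 4, 16, 11, 7) → min 4
(4, 16, 11, 7, 20) → min 4
Maximum of these is 4.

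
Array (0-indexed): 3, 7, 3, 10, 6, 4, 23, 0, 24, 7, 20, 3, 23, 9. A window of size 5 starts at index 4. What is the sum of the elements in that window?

Elements at indices 4..8: 6, 4, 23, 0, 24
sum(6, 4, 23, 0, 24) = 57

57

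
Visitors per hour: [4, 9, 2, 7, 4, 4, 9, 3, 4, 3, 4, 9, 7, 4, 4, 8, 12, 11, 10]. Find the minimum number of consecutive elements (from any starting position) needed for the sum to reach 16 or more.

2

add 4: running sum 4 < 16
add 9: running sum 13 < 16
add 2: running sum 15 < 16
end 3: [9, 2, 7] sum 18, len 3
end 4: [9, 2, 7, 4] sum 22, len 4
end 5: [2, 7, 4, 4] sum 17, len 4
end 6: [4, 4, 9] sum 17, len 3
end 7: [4, 9, 3] sum 16, len 3
end 8: [9, 3, 4] sum 16, len 3
end 9: [9, 3, 4, 3] sum 19, len 4
end 10: [9, 3, 4, 3, 4] sum 23, len 5
end 11: [3, 4, 9] sum 16, len 3
end 12: [9, 7] sum 16, len 2
end 13: [9, 7, 4] sum 20, len 3
end 14: [9, 7, 4, 4] sum 24, len 4
end 15: [4, 4, 8] sum 16, len 3
end 16: [8, 12] sum 20, len 2
end 17: [12, 11] sum 23, len 2
end 18: [11, 10] sum 21, len 2
Shortest qualifying length: 2.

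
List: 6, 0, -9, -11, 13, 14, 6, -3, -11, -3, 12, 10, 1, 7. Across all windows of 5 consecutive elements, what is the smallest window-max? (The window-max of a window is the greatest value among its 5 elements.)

(6, 0, -9, -11, 13) → max 13
(0, -9, -11, 13, 14) → max 14
(-9, -11, 13, 14, 6) → max 14
(-11, 13, 14, 6, -3) → max 14
(13, 14, 6, -3, -11) → max 14
(14, 6, -3, -11, -3) → max 14
(6, -3, -11, -3, 12) → max 12
(-3, -11, -3, 12, 10) → max 12
(-11, -3, 12, 10, 1) → max 12
(-3, 12, 10, 1, 7) → max 12
Smallest of these is 12.

12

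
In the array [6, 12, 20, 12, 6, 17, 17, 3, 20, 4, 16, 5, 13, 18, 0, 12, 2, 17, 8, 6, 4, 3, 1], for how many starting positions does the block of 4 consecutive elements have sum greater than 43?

8

6 12 20 12 → sum 50  > 43 ✓
12 20 12 6 → sum 50  > 43 ✓
20 12 6 17 → sum 55  > 43 ✓
12 6 17 17 → sum 52  > 43 ✓
6 17 17 3 → sum 43
17 17 3 20 → sum 57  > 43 ✓
17 3 20 4 → sum 44  > 43 ✓
3 20 4 16 → sum 43
20 4 16 5 → sum 45  > 43 ✓
4 16 5 13 → sum 38
16 5 13 18 → sum 52  > 43 ✓
5 13 18 0 → sum 36
13 18 0 12 → sum 43
18 0 12 2 → sum 32
0 12 2 17 → sum 31
12 2 17 8 → sum 39
2 17 8 6 → sum 33
17 8 6 4 → sum 35
8 6 4 3 → sum 21
6 4 3 1 → sum 14
8 windows satisfy the condition.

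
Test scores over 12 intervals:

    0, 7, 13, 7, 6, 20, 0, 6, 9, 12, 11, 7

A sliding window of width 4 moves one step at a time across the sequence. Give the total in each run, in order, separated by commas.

27, 33, 46, 33, 32, 35, 27, 38, 39

Sliding a size-4 window across the 12 values:
[0, 7, 13, 7] → sum 27
[7, 13, 7, 6] → sum 33
[13, 7, 6, 20] → sum 46
[7, 6, 20, 0] → sum 33
[6, 20, 0, 6] → sum 32
[20, 0, 6, 9] → sum 35
[0, 6, 9, 12] → sum 27
[6, 9, 12, 11] → sum 38
[9, 12, 11, 7] → sum 39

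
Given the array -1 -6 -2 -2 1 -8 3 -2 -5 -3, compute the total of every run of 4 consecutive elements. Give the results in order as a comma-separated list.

[-1, -6, -2, -2] → sum -11
[-6, -2, -2, 1] → sum -9
[-2, -2, 1, -8] → sum -11
[-2, 1, -8, 3] → sum -6
[1, -8, 3, -2] → sum -6
[-8, 3, -2, -5] → sum -12
[3, -2, -5, -3] → sum -7

-11, -9, -11, -6, -6, -12, -7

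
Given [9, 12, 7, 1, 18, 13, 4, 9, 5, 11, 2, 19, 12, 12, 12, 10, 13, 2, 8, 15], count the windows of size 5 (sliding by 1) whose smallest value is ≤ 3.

12

9 12 7 1 18 → min 1  ≤ 3 ✓
12 7 1 18 13 → min 1  ≤ 3 ✓
7 1 18 13 4 → min 1  ≤ 3 ✓
1 18 13 4 9 → min 1  ≤ 3 ✓
18 13 4 9 5 → min 4
13 4 9 5 11 → min 4
4 9 5 11 2 → min 2  ≤ 3 ✓
9 5 11 2 19 → min 2  ≤ 3 ✓
5 11 2 19 12 → min 2  ≤ 3 ✓
11 2 19 12 12 → min 2  ≤ 3 ✓
2 19 12 12 12 → min 2  ≤ 3 ✓
19 12 12 12 10 → min 10
12 12 12 10 13 → min 10
12 12 10 13 2 → min 2  ≤ 3 ✓
12 10 13 2 8 → min 2  ≤ 3 ✓
10 13 2 8 15 → min 2  ≤ 3 ✓
12 windows satisfy the condition.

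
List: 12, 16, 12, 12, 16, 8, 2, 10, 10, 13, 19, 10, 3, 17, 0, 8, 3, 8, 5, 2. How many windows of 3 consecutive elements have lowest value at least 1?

15

12 16 12 → min 12  ≥ 1 ✓
16 12 12 → min 12  ≥ 1 ✓
12 12 16 → min 12  ≥ 1 ✓
12 16 8 → min 8  ≥ 1 ✓
16 8 2 → min 2  ≥ 1 ✓
8 2 10 → min 2  ≥ 1 ✓
2 10 10 → min 2  ≥ 1 ✓
10 10 13 → min 10  ≥ 1 ✓
10 13 19 → min 10  ≥ 1 ✓
13 19 10 → min 10  ≥ 1 ✓
19 10 3 → min 3  ≥ 1 ✓
10 3 17 → min 3  ≥ 1 ✓
3 17 0 → min 0
17 0 8 → min 0
0 8 3 → min 0
8 3 8 → min 3  ≥ 1 ✓
3 8 5 → min 3  ≥ 1 ✓
8 5 2 → min 2  ≥ 1 ✓
15 windows satisfy the condition.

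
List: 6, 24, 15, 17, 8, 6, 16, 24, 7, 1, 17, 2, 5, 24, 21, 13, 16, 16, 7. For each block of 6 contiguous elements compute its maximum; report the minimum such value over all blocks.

24

Each size-6 window and its max:
(6, 24, 15, 17, 8, 6) → max 24
(24, 15, 17, 8, 6, 16) → max 24
(15, 17, 8, 6, 16, 24) → max 24
(17, 8, 6, 16, 24, 7) → max 24
(8, 6, 16, 24, 7, 1) → max 24
(6, 16, 24, 7, 1, 17) → max 24
(16, 24, 7, 1, 17, 2) → max 24
(24, 7, 1, 17, 2, 5) → max 24
(7, 1, 17, 2, 5, 24) → max 24
(1, 17, 2, 5, 24, 21) → max 24
(17, 2, 5, 24, 21, 13) → max 24
(2, 5, 24, 21, 13, 16) → max 24
(5, 24, 21, 13, 16, 16) → max 24
(24, 21, 13, 16, 16, 7) → max 24
Minimum of these is 24.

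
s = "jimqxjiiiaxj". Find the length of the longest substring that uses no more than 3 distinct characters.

[j] 1 distinct, len 1
[j, i] 2 distinct, len 2
[j, i, m] 3 distinct, len 3
[i, m, q] 3 distinct, len 3
[m, q, x] 3 distinct, len 3
[q, x, j] 3 distinct, len 3
[x, j, i] 3 distinct, len 3
[x, j, i, i] 3 distinct, len 4
[x, j, i, i, i] 3 distinct, len 5
[j, i, i, i, a] 3 distinct, len 5
[i, i, i, a, x] 3 distinct, len 5
[a, x, j] 3 distinct, len 3
Longest length with ≤3 distinct: 5.

5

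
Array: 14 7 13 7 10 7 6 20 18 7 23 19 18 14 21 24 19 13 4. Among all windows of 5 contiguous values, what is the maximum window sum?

(14, 7, 13, 7, 10) → sum 51
(7, 13, 7, 10, 7) → sum 44
(13, 7, 10, 7, 6) → sum 43
(7, 10, 7, 6, 20) → sum 50
(10, 7, 6, 20, 18) → sum 61
(7, 6, 20, 18, 7) → sum 58
(6, 20, 18, 7, 23) → sum 74
(20, 18, 7, 23, 19) → sum 87
(18, 7, 23, 19, 18) → sum 85
(7, 23, 19, 18, 14) → sum 81
(23, 19, 18, 14, 21) → sum 95
(19, 18, 14, 21, 24) → sum 96
(18, 14, 21, 24, 19) → sum 96
(14, 21, 24, 19, 13) → sum 91
(21, 24, 19, 13, 4) → sum 81
Maximum of these is 96.

96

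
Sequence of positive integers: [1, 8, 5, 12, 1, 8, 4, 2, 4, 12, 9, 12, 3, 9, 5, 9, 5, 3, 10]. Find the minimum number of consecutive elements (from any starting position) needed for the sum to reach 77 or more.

Extend right; whenever the sum reaches 77, record the length and shrink from the left:
add 1: running sum 1 < 77
add 8: running sum 9 < 77
add 5: running sum 14 < 77
add 12: running sum 26 < 77
add 1: running sum 27 < 77
add 8: running sum 35 < 77
add 4: running sum 39 < 77
add 2: running sum 41 < 77
add 4: running sum 45 < 77
add 12: running sum 57 < 77
add 9: running sum 66 < 77
add 12: shortest ending here [8, 5, 12, 1, 8, 4, 2, 4, 12, 9, 12] sum 77, len 11
add 3: shortest ending here [8, 5, 12, 1, 8, 4, 2, 4, 12, 9, 12, 3] sum 80, len 12
add 9: shortest ending here [5, 12, 1, 8, 4, 2, 4, 12, 9, 12, 3, 9] sum 81, len 12
add 5: shortest ending here [12, 1, 8, 4, 2, 4, 12, 9, 12, 3, 9, 5] sum 81, len 12
add 9: shortest ending here [8, 4, 2, 4, 12, 9, 12, 3, 9, 5, 9] sum 77, len 11
add 5: shortest ending here [8, 4, 2, 4, 12, 9, 12, 3, 9, 5, 9, 5] sum 82, len 12
add 3: shortest ending here [4, 2, 4, 12, 9, 12, 3, 9, 5, 9, 5, 3] sum 77, len 12
add 10: shortest ending here [12, 9, 12, 3, 9, 5, 9, 5, 3, 10] sum 77, len 10
Shortest qualifying length: 10.

10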